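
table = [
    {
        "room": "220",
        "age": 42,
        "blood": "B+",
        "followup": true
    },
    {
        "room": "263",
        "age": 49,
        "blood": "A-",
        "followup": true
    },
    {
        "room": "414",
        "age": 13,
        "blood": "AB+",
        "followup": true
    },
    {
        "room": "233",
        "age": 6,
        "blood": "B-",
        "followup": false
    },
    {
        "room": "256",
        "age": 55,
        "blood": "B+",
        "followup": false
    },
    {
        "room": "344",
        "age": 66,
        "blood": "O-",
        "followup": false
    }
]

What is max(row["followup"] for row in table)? True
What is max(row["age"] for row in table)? 66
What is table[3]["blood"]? "B-"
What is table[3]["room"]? "233"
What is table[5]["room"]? "344"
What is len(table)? 6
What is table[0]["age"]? 42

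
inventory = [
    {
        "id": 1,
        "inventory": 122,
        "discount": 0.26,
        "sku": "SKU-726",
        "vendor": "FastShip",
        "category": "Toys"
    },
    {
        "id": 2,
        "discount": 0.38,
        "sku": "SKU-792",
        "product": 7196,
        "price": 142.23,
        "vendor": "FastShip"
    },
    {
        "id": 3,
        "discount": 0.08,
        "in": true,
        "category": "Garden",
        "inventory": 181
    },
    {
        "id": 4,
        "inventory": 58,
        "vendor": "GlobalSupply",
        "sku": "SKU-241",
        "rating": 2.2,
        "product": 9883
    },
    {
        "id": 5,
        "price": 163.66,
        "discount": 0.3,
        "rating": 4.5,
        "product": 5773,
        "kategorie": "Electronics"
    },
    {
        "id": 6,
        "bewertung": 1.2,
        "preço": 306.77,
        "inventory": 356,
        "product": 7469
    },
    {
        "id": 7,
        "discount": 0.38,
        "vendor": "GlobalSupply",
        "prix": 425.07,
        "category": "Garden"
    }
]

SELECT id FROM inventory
[1, 2, 3, 4, 5, 6, 7]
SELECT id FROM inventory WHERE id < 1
[]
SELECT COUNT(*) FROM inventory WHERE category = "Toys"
1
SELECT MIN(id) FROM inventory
1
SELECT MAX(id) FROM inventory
7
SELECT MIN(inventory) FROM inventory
58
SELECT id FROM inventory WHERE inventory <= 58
[4]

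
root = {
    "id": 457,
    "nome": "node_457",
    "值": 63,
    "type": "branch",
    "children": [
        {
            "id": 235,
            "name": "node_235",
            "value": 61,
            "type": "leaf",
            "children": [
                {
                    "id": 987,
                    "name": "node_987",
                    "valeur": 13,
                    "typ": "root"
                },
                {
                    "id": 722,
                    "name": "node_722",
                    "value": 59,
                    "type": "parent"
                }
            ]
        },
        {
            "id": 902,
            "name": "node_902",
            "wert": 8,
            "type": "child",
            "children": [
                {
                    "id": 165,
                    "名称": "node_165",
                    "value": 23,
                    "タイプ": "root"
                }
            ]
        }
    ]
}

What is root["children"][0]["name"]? "node_235"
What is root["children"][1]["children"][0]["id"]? 165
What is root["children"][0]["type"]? "leaf"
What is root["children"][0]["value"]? 61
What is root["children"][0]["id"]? 235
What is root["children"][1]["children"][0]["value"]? 23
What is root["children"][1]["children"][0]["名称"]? "node_165"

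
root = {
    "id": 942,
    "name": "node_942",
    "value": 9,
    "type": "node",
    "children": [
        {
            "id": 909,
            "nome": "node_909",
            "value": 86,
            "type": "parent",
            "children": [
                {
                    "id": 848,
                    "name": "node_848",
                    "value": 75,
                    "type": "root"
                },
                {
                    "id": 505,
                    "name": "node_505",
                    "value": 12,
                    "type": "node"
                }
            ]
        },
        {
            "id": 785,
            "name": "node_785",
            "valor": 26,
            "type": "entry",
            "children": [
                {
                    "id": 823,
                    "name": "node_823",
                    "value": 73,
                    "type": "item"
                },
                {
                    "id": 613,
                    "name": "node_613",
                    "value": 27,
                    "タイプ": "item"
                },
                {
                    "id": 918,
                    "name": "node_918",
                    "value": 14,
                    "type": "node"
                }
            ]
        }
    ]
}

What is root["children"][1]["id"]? 785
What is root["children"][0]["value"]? 86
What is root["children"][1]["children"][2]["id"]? 918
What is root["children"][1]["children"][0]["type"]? "item"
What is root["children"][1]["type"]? "entry"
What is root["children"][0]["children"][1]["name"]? "node_505"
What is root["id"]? 942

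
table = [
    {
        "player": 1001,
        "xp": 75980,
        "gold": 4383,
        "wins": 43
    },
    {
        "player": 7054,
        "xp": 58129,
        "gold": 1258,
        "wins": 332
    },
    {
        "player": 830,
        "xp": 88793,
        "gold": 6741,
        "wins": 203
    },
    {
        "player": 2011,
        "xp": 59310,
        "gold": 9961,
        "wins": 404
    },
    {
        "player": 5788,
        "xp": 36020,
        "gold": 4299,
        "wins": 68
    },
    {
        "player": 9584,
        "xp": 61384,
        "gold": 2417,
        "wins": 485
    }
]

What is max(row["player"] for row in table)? 9584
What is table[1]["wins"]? 332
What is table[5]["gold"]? 2417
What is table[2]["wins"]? 203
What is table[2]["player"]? 830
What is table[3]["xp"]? 59310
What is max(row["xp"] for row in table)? 88793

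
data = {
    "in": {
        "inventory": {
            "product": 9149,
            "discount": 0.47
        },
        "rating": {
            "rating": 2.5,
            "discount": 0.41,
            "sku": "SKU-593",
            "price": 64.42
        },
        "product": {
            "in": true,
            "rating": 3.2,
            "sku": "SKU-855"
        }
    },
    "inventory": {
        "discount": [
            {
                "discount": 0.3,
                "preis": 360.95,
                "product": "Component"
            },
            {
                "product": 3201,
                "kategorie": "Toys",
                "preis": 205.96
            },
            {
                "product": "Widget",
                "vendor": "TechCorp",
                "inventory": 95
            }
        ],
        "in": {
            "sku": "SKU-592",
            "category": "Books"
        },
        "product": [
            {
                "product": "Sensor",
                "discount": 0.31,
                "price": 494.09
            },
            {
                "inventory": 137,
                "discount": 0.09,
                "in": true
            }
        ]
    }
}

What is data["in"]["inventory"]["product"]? 9149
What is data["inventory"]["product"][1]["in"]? True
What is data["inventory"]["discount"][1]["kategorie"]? "Toys"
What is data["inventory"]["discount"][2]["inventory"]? 95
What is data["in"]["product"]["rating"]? 3.2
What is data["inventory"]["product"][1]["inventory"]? 137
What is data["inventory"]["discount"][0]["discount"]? 0.3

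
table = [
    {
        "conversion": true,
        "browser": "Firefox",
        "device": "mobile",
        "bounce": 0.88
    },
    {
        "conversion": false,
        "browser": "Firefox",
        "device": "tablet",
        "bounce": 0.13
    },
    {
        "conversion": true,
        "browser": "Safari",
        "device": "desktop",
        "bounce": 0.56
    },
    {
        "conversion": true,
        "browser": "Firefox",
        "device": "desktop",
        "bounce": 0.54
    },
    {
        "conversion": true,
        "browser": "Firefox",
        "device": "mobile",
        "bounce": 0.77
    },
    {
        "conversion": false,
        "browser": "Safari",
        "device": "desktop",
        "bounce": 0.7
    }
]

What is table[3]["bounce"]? 0.54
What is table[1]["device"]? "tablet"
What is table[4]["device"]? "mobile"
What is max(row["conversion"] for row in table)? True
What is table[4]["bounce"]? 0.77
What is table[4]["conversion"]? True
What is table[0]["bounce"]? 0.88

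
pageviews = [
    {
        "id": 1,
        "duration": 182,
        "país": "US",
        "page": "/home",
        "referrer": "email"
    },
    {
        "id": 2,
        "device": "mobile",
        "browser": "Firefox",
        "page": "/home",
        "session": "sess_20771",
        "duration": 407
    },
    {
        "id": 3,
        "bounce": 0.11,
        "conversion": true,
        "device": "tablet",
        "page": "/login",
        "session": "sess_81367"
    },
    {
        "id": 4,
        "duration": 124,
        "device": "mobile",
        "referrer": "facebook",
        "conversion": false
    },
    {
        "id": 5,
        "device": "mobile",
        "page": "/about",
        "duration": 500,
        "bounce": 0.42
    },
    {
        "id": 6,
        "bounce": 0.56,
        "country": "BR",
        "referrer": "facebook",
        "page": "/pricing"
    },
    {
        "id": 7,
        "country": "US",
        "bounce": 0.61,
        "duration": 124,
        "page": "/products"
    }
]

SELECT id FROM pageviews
[1, 2, 3, 4, 5, 6, 7]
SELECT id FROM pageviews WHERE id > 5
[6, 7]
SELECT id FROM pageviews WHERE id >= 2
[2, 3, 4, 5, 6, 7]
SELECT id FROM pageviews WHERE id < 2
[1]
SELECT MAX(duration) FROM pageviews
500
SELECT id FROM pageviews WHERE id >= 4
[4, 5, 6, 7]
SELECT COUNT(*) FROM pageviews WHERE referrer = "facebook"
2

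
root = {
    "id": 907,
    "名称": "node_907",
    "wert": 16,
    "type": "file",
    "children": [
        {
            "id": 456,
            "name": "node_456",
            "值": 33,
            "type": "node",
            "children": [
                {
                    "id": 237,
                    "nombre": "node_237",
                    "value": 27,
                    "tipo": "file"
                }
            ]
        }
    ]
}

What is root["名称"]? "node_907"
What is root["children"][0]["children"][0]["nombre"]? "node_237"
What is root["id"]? 907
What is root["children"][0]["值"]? 33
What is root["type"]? "file"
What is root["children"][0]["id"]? 456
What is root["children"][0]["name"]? "node_456"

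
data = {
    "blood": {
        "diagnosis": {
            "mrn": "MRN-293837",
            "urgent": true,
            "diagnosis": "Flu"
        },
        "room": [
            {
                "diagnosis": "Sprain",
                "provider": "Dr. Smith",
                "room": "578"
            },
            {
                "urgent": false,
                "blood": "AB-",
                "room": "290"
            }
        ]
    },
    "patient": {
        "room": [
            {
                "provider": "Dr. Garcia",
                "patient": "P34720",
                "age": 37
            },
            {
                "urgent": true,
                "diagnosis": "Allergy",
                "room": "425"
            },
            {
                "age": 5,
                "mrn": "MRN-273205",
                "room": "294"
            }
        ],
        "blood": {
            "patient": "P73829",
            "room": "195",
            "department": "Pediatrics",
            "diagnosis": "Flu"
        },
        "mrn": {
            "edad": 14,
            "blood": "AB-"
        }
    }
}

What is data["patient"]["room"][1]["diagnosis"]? "Allergy"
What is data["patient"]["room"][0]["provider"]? "Dr. Garcia"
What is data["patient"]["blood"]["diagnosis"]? "Flu"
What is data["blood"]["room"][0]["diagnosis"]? "Sprain"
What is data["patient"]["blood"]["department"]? "Pediatrics"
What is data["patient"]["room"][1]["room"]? "425"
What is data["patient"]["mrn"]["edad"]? 14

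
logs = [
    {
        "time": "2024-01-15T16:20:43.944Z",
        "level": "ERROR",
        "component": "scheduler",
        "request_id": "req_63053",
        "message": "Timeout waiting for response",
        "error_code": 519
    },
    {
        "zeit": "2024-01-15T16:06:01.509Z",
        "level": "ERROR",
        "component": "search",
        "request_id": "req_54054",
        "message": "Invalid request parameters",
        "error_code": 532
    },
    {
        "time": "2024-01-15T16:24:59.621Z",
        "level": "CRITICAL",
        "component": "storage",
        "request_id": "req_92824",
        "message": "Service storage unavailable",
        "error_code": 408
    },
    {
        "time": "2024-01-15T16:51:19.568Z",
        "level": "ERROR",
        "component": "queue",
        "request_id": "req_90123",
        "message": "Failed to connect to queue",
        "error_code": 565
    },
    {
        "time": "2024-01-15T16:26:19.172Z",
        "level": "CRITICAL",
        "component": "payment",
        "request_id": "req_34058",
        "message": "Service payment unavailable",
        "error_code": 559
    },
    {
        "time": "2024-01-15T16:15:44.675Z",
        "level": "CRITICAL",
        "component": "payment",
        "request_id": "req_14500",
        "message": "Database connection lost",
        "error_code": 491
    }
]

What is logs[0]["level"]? "ERROR"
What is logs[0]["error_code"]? 519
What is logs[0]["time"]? "2024-01-15T16:20:43.944Z"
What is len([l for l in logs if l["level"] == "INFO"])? 0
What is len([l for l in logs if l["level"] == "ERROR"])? 3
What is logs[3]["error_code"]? 565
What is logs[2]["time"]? "2024-01-15T16:24:59.621Z"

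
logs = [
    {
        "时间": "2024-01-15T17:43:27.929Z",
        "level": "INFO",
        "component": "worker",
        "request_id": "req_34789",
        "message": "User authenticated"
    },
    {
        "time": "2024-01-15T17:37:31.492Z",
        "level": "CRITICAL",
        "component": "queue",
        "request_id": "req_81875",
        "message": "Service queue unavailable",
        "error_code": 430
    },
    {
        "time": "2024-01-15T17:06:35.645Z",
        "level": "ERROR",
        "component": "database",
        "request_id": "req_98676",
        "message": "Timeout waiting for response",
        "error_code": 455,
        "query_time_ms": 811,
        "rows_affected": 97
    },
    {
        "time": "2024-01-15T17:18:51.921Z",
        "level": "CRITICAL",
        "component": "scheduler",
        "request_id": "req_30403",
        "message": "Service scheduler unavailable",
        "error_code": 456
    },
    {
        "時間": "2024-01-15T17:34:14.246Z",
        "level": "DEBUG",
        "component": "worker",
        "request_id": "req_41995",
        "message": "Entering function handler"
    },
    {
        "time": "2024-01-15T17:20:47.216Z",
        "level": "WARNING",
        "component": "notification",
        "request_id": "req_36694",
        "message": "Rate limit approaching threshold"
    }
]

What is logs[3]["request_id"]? "req_30403"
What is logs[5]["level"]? "WARNING"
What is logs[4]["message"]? "Entering function handler"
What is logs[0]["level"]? "INFO"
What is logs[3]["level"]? "CRITICAL"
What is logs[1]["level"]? "CRITICAL"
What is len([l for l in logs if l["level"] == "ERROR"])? 1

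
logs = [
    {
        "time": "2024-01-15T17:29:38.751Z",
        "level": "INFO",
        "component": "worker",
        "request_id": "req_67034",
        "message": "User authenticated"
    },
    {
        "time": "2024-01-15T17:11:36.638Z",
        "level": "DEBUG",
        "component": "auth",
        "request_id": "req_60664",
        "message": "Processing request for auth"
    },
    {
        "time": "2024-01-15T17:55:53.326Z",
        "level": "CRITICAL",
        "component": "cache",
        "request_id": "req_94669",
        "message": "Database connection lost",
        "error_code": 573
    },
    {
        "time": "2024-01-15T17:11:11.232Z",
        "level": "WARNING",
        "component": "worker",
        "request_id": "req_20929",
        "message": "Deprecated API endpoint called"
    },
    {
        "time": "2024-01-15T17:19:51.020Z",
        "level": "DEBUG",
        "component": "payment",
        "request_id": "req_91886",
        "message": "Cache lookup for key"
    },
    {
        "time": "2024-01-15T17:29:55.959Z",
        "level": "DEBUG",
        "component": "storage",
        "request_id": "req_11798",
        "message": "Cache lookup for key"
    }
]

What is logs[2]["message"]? "Database connection lost"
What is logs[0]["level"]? "INFO"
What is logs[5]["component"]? "storage"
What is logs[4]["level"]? "DEBUG"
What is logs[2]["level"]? "CRITICAL"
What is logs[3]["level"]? "WARNING"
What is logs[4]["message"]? "Cache lookup for key"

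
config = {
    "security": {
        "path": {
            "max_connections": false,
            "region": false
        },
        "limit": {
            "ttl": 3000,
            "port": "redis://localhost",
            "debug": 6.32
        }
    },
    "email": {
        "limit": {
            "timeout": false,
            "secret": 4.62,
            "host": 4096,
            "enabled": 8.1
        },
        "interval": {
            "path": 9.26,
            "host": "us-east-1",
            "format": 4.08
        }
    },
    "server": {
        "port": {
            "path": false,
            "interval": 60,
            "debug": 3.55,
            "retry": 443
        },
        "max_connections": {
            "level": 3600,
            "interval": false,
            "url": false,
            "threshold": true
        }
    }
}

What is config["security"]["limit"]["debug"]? 6.32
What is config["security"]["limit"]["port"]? "redis://localhost"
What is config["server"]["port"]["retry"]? 443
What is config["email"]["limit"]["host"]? 4096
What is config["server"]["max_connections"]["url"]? False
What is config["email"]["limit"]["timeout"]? False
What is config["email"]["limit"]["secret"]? 4.62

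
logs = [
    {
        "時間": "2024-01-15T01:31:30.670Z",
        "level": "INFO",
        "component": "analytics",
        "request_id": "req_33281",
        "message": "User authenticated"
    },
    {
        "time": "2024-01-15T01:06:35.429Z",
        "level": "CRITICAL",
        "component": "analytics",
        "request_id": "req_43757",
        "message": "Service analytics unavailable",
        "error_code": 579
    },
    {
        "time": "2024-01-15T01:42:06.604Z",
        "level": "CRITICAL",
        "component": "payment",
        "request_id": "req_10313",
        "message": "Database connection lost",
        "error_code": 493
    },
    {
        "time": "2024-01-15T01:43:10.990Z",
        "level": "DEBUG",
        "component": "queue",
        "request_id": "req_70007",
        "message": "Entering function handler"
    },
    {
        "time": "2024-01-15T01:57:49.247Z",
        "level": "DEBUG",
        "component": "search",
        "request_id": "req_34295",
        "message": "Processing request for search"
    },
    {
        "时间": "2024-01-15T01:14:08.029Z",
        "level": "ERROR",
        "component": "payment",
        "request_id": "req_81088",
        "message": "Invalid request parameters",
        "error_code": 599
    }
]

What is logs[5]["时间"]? "2024-01-15T01:14:08.029Z"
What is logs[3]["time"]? "2024-01-15T01:43:10.990Z"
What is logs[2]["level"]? "CRITICAL"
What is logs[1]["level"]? "CRITICAL"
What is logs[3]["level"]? "DEBUG"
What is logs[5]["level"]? "ERROR"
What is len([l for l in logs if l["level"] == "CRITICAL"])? 2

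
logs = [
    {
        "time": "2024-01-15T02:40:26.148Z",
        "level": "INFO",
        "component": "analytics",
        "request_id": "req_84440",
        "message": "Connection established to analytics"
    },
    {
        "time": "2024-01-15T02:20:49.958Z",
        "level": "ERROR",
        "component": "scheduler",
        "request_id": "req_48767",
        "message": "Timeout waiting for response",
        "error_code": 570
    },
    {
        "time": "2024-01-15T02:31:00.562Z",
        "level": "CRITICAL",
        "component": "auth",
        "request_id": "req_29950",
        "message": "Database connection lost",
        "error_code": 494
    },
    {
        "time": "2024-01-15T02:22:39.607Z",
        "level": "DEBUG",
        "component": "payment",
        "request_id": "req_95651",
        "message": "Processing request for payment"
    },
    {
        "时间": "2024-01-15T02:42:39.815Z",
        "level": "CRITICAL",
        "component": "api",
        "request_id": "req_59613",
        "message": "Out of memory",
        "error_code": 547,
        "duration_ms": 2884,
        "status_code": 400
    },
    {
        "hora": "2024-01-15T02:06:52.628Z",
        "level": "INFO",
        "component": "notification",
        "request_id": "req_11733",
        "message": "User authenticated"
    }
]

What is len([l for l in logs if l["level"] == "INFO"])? 2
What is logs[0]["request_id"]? "req_84440"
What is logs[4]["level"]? "CRITICAL"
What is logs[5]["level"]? "INFO"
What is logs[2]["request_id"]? "req_29950"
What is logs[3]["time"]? "2024-01-15T02:22:39.607Z"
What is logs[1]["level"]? "ERROR"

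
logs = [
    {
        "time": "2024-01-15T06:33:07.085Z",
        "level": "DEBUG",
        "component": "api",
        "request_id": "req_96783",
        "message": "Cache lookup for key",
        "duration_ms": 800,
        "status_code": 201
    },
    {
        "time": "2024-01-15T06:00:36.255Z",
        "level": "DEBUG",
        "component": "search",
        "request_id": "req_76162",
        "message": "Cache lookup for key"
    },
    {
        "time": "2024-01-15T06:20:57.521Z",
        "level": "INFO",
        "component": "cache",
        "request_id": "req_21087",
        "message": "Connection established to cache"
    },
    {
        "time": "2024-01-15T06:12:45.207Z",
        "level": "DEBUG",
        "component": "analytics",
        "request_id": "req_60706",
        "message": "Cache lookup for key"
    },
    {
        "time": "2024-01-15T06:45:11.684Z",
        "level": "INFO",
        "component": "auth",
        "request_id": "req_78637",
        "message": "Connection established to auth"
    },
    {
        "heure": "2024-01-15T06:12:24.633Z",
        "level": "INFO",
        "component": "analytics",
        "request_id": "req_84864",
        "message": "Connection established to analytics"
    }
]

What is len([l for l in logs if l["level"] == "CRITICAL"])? 0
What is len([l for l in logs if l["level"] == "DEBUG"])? 3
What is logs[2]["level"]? "INFO"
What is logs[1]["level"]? "DEBUG"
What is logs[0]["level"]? "DEBUG"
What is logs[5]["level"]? "INFO"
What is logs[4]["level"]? "INFO"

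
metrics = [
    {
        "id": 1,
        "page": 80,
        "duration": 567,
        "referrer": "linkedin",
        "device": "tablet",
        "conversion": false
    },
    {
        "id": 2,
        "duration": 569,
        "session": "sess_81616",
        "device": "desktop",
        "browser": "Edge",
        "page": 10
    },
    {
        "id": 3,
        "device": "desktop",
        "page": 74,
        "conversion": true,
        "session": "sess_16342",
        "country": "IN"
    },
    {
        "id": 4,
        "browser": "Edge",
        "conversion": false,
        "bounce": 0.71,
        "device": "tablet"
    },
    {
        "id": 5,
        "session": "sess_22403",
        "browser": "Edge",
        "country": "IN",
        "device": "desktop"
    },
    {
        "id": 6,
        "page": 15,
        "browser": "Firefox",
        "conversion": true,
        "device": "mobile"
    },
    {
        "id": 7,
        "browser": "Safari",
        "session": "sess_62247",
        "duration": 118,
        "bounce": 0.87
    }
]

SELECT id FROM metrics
[1, 2, 3, 4, 5, 6, 7]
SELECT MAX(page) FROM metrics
80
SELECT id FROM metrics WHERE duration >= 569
[2]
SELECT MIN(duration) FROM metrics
118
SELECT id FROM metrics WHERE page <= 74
[2, 3, 6]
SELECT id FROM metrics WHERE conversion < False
[]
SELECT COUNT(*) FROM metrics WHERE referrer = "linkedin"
1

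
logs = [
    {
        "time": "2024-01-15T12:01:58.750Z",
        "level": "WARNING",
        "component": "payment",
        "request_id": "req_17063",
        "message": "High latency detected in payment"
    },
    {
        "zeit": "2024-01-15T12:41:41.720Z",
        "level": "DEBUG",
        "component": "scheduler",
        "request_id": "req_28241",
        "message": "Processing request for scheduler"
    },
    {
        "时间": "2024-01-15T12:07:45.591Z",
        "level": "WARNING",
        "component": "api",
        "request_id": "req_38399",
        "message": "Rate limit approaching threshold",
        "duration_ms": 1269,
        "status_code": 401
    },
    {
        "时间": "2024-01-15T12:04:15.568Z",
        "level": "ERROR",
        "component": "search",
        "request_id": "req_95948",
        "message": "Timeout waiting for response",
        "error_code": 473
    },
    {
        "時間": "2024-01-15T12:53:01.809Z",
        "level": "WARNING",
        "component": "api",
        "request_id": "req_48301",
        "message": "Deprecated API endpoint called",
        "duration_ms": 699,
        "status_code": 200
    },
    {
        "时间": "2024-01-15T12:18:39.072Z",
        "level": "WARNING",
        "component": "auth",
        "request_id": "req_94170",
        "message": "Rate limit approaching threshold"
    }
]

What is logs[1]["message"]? "Processing request for scheduler"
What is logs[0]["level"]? "WARNING"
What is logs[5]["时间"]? "2024-01-15T12:18:39.072Z"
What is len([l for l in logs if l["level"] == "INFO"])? 0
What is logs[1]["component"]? "scheduler"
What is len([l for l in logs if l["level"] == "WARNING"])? 4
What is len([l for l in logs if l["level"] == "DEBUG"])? 1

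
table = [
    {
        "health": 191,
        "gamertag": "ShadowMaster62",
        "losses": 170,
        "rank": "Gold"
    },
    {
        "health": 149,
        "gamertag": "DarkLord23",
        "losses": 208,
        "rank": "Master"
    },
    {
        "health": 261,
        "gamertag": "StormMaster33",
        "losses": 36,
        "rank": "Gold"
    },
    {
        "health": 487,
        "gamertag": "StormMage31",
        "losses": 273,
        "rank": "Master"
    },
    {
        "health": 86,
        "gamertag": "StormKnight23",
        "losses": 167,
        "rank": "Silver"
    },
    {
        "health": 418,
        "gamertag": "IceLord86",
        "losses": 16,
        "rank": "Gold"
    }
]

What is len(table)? 6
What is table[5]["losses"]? 16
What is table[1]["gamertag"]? "DarkLord23"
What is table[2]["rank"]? "Gold"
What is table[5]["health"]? 418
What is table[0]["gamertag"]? "ShadowMaster62"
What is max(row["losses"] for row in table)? 273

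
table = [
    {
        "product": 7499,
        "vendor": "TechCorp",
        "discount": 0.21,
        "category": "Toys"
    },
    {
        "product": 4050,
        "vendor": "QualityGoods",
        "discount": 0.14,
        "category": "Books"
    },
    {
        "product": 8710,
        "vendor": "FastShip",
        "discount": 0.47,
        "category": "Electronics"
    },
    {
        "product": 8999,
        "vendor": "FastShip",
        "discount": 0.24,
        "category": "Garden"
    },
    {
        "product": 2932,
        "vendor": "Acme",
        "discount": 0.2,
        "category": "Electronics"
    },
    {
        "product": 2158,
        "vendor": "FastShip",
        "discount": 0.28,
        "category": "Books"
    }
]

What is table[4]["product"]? 2932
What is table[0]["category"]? "Toys"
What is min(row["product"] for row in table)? 2158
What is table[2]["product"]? 8710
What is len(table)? 6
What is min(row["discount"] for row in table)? 0.14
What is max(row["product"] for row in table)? 8999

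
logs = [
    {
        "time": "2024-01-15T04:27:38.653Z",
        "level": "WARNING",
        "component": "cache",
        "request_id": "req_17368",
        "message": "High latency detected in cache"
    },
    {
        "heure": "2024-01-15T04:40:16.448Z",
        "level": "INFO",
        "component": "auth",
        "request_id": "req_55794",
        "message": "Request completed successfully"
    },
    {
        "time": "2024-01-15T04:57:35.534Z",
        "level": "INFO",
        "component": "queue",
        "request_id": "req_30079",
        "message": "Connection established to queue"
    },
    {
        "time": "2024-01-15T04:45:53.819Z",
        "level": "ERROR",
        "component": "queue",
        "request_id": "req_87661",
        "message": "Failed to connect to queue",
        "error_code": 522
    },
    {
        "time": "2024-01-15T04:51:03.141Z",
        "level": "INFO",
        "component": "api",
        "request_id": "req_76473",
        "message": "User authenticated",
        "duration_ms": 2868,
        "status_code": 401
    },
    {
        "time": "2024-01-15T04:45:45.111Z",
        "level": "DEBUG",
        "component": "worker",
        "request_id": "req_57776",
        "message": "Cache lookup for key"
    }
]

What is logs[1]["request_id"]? "req_55794"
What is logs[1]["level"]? "INFO"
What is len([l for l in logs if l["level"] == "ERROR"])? 1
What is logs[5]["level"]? "DEBUG"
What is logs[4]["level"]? "INFO"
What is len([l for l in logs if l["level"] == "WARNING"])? 1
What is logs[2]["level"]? "INFO"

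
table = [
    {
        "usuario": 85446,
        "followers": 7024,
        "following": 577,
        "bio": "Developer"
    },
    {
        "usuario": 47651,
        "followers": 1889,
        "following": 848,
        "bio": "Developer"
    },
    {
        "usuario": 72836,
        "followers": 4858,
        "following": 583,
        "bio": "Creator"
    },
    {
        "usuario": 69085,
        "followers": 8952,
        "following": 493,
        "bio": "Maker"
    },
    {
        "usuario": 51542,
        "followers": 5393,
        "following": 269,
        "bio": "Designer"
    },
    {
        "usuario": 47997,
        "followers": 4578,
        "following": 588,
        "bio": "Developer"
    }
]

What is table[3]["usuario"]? 69085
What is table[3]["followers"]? 8952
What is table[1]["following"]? 848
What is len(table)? 6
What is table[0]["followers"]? 7024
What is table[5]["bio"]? "Developer"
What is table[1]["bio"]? "Developer"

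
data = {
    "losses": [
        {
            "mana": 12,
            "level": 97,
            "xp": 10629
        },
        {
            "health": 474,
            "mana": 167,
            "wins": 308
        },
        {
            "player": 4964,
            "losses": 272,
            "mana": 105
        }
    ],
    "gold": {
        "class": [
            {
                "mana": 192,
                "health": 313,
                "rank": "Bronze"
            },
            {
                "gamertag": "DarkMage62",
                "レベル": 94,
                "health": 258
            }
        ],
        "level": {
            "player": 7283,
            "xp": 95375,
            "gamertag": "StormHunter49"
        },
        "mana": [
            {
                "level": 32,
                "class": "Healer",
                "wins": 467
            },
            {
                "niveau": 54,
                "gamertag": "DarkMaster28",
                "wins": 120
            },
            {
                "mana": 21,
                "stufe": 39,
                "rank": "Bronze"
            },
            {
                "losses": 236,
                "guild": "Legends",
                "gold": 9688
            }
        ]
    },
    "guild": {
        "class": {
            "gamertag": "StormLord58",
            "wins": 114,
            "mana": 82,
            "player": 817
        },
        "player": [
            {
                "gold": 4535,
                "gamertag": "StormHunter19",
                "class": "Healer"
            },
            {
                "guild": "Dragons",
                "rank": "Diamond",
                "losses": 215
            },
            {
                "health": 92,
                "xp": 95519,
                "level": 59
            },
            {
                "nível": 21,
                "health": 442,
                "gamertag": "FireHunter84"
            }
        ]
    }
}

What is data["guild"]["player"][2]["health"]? 92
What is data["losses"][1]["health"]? 474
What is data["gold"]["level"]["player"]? 7283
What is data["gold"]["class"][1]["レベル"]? 94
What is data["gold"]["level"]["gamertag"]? "StormHunter49"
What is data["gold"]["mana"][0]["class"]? "Healer"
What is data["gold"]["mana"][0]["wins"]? 467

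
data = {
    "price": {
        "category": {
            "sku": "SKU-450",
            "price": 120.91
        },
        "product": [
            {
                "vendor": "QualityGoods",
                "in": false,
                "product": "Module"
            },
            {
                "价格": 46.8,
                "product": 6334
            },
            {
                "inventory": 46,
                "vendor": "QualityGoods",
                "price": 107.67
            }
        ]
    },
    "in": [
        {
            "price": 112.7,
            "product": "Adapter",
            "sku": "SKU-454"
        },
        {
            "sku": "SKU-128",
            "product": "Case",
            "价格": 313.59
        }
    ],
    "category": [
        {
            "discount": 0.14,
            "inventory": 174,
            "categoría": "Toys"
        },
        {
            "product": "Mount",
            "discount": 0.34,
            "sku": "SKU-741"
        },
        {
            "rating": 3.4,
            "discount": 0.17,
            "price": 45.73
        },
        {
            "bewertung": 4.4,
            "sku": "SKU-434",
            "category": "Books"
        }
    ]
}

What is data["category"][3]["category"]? "Books"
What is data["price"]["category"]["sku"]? "SKU-450"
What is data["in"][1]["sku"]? "SKU-128"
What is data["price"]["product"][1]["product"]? 6334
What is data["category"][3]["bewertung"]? 4.4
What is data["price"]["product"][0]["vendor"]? "QualityGoods"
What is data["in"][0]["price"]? 112.7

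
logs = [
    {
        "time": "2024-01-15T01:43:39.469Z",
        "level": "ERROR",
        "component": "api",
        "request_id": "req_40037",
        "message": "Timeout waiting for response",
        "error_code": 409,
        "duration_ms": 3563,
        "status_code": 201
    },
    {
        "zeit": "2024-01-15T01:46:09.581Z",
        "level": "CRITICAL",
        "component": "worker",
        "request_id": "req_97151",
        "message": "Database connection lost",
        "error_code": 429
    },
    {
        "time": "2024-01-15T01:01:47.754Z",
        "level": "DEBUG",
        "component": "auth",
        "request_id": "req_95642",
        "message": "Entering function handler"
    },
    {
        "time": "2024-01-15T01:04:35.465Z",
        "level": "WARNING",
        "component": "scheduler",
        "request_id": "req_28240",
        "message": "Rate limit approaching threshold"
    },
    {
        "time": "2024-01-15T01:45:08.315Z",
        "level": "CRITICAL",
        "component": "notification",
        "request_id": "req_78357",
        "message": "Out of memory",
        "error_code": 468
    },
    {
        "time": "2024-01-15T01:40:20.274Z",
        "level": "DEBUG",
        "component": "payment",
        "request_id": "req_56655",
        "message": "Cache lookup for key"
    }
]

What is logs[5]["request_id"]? "req_56655"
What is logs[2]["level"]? "DEBUG"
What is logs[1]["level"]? "CRITICAL"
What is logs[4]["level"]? "CRITICAL"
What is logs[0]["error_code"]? 409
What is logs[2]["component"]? "auth"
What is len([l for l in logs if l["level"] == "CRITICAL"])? 2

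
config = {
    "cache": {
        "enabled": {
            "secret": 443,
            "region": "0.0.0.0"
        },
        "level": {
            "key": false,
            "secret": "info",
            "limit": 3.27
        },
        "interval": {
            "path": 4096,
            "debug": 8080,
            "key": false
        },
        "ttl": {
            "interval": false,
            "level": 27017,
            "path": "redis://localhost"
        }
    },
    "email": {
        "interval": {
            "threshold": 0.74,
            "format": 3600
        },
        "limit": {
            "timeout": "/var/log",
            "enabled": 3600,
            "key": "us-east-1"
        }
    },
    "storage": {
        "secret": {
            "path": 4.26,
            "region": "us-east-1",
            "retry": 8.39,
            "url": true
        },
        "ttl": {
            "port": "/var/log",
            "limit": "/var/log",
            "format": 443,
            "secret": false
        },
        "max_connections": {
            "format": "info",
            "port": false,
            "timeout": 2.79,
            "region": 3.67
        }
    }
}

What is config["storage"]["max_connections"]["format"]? "info"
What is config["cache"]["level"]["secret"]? "info"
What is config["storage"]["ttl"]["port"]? "/var/log"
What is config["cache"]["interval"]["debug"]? 8080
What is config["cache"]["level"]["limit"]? 3.27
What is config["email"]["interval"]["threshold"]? 0.74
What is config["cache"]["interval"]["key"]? False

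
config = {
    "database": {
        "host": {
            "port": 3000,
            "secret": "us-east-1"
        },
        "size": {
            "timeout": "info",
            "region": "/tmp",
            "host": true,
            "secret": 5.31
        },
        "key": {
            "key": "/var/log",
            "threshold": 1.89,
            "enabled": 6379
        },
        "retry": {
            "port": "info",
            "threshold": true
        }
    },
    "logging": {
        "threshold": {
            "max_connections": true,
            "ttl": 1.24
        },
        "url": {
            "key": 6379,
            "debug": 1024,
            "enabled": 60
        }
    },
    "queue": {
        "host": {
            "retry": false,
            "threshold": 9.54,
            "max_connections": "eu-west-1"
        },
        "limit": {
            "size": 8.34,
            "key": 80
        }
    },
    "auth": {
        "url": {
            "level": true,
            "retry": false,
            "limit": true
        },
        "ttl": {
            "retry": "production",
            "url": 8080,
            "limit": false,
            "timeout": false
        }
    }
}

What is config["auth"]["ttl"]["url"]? 8080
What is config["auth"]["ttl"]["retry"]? "production"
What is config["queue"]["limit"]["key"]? 80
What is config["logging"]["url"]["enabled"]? 60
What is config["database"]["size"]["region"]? "/tmp"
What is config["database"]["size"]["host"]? True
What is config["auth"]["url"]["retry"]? False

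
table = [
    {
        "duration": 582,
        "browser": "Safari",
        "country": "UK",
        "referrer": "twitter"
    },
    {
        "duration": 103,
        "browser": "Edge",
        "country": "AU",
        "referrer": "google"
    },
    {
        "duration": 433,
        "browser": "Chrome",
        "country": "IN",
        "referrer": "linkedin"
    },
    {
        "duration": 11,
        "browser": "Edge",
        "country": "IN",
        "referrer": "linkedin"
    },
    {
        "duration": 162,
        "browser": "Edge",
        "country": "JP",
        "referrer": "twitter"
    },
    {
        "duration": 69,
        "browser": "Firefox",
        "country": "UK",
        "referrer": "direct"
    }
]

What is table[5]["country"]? "UK"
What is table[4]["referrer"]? "twitter"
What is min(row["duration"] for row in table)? 11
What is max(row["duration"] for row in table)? 582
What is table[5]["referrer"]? "direct"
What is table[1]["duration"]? 103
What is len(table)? 6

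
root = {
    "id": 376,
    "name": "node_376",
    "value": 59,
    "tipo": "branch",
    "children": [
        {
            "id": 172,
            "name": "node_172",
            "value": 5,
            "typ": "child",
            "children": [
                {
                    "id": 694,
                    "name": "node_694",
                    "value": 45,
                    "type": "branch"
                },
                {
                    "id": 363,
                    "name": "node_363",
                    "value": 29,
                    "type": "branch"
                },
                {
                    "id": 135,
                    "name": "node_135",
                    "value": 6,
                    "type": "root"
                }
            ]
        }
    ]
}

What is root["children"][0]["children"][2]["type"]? "root"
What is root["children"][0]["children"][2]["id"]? 135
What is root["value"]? 59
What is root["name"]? "node_376"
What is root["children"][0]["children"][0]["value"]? 45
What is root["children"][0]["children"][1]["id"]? 363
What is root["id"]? 376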